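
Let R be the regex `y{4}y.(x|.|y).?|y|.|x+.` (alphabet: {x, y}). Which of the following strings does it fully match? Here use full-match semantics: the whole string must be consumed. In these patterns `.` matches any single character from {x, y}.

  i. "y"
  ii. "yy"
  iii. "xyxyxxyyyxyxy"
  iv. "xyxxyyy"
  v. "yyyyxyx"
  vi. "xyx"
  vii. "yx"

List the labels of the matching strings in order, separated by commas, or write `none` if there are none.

i

i → match
ii → no match
iii → no match
iv → no match
v → no match
vi → no match
vii → no match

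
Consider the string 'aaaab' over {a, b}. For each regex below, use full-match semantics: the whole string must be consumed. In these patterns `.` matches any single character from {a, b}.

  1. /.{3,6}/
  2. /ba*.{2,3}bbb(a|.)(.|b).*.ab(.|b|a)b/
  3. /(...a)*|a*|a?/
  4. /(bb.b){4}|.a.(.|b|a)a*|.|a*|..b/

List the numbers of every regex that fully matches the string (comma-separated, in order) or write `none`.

1

1 → match
2 → no match — must start with 'b'
3 → no match
4 → no match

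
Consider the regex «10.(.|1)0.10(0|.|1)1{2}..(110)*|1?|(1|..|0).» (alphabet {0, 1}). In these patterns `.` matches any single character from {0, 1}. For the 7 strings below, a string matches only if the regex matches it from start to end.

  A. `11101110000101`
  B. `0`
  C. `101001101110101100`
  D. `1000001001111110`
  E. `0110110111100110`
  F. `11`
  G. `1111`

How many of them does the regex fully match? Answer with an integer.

2

A → no match
B → no match
C → no match
D → match
E → no match
F → match
G → no match
Total matched: 2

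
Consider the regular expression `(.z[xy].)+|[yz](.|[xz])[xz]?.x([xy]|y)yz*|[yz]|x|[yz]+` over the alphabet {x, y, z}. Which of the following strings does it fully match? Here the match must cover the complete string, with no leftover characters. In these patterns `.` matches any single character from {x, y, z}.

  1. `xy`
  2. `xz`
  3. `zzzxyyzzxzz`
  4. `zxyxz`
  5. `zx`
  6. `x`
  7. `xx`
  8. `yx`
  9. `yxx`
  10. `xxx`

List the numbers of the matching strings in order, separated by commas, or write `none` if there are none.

1 → no match
2 → no match
3 → no match
4 → no match
5 → no match
6 → match
7 → no match
8 → no match
9 → no match
10 → no match

6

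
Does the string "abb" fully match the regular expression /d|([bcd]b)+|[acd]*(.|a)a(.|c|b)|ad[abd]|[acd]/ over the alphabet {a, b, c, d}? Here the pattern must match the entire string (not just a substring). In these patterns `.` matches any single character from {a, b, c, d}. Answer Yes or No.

No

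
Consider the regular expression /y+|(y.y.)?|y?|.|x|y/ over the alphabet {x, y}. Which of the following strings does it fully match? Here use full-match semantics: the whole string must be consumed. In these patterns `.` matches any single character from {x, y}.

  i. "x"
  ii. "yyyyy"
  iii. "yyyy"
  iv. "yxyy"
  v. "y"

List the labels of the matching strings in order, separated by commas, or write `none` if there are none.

i. "x" → match
ii. "yyyyy" → match
iii. "yyyy" → match
iv. "yxyy" → match
v. "y" → match

i, ii, iii, iv, v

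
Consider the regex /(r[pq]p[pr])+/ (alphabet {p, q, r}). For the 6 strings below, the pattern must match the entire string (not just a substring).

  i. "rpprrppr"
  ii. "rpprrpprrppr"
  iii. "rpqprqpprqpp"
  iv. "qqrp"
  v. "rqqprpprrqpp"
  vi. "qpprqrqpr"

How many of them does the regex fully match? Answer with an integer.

i. "rpprrppr" → match
ii. "rpprrpprrppr" → match
iii. "rpqprqpprqpp" → no match
iv. "qqrp" → no match — must start with "r"
v. "rqqprpprrqpp" → no match
vi. "qpprqrqpr" → no match — must start with "r"
Total matched: 2

2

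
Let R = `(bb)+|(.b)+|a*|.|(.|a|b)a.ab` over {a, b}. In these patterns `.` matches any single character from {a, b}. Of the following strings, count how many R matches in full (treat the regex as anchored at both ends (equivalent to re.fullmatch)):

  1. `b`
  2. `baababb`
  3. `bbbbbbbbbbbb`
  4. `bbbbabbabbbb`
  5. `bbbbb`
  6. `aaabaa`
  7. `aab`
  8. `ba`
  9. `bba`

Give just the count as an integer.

2

1 → match
2 → no match
3 → match
4 → no match
5 → no match
6 → no match
7 → no match
8 → no match
9 → no match
Total matched: 2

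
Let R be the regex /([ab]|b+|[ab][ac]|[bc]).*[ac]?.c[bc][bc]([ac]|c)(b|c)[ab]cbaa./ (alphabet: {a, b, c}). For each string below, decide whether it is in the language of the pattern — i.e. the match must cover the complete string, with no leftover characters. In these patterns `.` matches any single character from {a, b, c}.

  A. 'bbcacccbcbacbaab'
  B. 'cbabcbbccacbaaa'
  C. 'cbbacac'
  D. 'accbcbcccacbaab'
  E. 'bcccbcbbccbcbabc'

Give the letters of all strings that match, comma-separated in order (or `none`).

A → match
B → match
C → no match
D → match
E → no match

A, B, D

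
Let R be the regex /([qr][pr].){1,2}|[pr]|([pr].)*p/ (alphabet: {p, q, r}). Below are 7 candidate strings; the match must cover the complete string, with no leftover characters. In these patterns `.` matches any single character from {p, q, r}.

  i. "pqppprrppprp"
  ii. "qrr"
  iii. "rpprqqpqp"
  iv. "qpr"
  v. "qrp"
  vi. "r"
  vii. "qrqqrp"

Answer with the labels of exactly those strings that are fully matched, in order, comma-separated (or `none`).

i → no match
ii → match
iii → no match
iv → match
v → match
vi → match
vii → match

ii, iv, v, vi, vii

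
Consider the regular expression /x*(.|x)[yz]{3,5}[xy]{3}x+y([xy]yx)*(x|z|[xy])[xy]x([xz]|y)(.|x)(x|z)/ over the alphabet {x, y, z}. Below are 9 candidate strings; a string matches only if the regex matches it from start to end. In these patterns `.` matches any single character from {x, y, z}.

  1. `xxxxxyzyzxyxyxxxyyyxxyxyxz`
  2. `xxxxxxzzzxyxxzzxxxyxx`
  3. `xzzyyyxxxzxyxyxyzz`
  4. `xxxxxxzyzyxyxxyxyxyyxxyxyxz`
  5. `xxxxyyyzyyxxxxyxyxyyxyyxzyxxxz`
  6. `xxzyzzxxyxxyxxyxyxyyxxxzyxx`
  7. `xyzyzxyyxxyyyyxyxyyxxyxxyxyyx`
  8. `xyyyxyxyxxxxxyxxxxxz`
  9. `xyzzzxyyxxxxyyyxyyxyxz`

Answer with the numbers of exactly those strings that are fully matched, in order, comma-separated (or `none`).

4, 5, 9

1 → no match
2 → no match
3 → no match
4 → match
5 → match
6 → no match
7 → no match
8 → no match
9 → match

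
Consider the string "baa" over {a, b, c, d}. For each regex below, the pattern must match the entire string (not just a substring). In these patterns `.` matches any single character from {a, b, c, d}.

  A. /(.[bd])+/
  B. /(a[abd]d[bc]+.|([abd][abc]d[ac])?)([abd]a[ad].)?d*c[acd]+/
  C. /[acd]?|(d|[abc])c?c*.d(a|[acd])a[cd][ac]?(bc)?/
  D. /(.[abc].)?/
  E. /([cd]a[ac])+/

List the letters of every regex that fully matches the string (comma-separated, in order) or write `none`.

A → no match
B → no match
C → no match
D → match
E → no match

D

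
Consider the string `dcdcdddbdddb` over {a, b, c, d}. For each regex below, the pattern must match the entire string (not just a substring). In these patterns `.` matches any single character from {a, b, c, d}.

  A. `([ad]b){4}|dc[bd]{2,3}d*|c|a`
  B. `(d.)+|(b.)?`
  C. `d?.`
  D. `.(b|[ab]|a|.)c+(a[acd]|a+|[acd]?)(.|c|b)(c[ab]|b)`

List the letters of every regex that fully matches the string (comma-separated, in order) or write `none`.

B

A → no match
B → match
C → no match
D → no match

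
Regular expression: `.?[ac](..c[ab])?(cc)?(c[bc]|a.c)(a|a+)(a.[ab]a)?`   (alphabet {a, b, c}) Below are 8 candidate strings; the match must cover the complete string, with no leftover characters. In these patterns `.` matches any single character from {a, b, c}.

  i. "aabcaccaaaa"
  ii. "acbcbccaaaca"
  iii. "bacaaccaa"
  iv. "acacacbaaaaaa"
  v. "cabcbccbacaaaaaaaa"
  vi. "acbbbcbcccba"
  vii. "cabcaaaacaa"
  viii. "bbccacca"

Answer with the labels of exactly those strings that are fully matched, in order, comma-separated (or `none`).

i, iv, vii

i → match
ii → no match
iii → no match
iv → match
v → no match
vi → no match
vii → match
viii → no match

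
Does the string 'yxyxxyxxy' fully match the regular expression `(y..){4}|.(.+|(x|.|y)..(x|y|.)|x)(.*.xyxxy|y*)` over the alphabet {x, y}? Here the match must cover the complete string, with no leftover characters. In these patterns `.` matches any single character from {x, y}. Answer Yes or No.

Yes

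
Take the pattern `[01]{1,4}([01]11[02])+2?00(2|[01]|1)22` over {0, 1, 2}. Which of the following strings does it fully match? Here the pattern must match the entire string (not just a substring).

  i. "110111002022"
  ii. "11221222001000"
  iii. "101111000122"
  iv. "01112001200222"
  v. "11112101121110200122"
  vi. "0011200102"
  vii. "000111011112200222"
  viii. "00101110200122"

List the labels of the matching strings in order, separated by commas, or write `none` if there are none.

i. "110111002022" → no match
ii → no match — must end with "22"
iii. "101111000122" → match
iv → no match
v → no match
vi. "0011200102" → no match — must end with "22"
vii → no match
viii → match

iii, viii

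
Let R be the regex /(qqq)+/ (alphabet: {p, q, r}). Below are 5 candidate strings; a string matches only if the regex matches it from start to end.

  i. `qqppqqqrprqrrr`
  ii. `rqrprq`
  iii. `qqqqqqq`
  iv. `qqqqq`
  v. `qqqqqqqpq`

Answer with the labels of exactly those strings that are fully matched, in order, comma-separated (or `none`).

none

i → no match — must start with `qqq`
ii. `rqrprq` → no match — must start with `qqq`
iii. `qqqqqqq` → no match
iv. `qqqqq` → no match
v. `qqqqqqqpq` → no match — must end with `qqq`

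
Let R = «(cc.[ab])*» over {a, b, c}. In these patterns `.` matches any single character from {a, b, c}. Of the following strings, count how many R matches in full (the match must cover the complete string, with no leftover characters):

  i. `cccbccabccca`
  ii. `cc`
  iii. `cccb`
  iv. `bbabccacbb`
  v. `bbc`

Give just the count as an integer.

2

i → match
ii → no match
iii → match
iv → no match
v → no match
Total matched: 2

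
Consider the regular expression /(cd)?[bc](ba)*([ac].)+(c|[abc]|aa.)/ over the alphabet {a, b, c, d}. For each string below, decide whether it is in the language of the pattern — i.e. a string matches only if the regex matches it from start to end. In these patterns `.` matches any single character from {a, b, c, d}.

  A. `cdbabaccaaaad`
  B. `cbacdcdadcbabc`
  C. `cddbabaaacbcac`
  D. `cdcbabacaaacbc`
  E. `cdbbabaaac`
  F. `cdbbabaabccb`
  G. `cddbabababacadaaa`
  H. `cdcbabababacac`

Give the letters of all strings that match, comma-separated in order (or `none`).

B, D, E, F, H

A → no match
B → match
C → no match
D → match
E. `cdbbabaaac` → match
F. `cdbbabaabccb` → match
G → no match
H → match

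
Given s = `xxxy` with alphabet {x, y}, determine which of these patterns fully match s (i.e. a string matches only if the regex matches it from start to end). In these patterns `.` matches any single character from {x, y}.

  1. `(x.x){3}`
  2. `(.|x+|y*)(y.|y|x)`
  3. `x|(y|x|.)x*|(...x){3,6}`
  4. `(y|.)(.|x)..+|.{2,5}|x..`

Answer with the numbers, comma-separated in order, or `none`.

2, 4

1 → no match — must end with `x`
2 → match
3 → no match
4 → match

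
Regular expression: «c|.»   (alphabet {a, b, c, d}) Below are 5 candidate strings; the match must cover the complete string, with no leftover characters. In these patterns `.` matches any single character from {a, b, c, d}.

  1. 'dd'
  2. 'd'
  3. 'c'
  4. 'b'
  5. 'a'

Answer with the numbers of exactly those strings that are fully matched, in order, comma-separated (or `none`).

1 → no match
2 → match
3 → match
4 → match
5 → match

2, 3, 4, 5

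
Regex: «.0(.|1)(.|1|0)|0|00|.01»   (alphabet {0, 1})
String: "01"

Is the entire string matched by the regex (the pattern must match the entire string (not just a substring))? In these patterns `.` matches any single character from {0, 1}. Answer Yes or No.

No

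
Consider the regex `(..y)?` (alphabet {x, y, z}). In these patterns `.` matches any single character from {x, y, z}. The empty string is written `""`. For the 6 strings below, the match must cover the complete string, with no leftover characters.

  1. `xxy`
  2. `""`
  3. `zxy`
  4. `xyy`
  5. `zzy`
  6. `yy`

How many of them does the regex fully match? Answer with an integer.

1 → match
2 → match
3 → match
4 → match
5 → match
6 → no match
Total matched: 5

5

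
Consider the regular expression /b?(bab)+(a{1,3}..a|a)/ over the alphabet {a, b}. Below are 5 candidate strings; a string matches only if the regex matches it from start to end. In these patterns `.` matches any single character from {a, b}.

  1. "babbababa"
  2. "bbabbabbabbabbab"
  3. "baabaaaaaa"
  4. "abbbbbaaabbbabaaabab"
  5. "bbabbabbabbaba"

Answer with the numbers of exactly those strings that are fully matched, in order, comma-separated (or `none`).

5

1 → no match
2 → no match — must end with "a"
3 → no match
4 → no match — must end with "a"
5 → match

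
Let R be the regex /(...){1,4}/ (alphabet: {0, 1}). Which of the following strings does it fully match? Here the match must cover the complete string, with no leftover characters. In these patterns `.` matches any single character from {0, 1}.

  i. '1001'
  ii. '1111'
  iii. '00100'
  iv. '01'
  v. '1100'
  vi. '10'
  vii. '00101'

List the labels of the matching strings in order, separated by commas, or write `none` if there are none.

none

i. '1001' → no match
ii. '1111' → no match
iii. '00100' → no match
iv. '01' → no match
v. '1100' → no match
vi. '10' → no match
vii. '00101' → no match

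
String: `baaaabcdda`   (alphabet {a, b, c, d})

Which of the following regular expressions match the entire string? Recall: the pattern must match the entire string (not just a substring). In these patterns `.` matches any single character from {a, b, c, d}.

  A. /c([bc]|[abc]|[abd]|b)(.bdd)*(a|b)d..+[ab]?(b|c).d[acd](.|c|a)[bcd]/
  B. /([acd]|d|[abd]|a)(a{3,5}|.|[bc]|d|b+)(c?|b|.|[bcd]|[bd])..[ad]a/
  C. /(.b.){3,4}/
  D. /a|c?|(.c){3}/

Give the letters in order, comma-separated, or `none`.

A → no match — must start with `c`
B → match
C → no match
D → no match

B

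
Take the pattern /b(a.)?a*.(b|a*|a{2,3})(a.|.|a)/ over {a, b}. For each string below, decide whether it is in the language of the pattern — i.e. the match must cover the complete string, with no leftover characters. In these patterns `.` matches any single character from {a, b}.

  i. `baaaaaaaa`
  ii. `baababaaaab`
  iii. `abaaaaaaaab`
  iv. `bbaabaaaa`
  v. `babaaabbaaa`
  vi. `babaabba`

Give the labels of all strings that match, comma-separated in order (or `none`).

i, vi

i → match
ii → no match
iii → no match — must start with `b`
iv → no match
v → no match
vi → match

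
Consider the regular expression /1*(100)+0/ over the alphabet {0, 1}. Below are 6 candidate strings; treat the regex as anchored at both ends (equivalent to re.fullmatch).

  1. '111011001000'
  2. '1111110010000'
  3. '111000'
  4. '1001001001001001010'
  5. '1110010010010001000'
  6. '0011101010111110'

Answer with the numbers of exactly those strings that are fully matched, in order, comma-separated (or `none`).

1 → no match
2 → no match — must end with '1000'
3 → match
4 → no match — must end with '1000'
5 → no match
6 → no match — must end with '1000'

3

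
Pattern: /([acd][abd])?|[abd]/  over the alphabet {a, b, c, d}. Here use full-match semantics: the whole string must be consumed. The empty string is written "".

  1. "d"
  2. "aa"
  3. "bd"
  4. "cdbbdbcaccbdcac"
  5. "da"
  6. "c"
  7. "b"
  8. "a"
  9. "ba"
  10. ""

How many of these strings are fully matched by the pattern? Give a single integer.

6

1. "d" → match
2. "aa" → match
3. "bd" → no match
4 → no match
5. "da" → match
6. "c" → no match
7. "b" → match
8. "a" → match
9. "ba" → no match
10. "" → match
Total matched: 6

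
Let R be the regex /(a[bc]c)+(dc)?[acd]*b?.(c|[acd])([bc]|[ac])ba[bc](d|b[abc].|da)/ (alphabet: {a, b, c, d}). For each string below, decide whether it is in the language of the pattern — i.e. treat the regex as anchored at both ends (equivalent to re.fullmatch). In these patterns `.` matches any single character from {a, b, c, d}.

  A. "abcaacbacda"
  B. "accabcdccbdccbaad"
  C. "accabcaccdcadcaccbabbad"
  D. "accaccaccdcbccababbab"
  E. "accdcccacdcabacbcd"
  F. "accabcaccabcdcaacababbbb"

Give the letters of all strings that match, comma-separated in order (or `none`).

A, C, D, E, F

A → match
B → no match
C → match
D → match
E → match
F → match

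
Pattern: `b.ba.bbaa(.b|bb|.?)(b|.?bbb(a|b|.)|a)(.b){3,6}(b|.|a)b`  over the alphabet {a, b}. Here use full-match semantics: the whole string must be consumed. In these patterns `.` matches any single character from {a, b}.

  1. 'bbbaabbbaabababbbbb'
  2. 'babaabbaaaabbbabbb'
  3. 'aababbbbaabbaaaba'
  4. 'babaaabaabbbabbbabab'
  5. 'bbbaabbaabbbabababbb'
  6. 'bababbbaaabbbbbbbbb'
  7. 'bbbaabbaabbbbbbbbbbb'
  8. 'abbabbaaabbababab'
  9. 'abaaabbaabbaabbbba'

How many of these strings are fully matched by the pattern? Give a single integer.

4

1 → no match
2 → match
3 → no match — must start with 'b'
4 → no match
5 → match
6 → match
7 → match
8 → no match — must start with 'b'
9 → no match — must start with 'b'
Total matched: 4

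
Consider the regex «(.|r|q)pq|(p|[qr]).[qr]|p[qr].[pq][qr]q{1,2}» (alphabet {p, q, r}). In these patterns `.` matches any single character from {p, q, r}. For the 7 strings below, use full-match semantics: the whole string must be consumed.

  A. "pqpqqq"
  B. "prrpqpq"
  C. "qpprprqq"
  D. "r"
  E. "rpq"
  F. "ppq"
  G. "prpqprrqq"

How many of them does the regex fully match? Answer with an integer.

A → match
B → no match
C → no match
D → no match
E → match
F → match
G → no match
Total matched: 3

3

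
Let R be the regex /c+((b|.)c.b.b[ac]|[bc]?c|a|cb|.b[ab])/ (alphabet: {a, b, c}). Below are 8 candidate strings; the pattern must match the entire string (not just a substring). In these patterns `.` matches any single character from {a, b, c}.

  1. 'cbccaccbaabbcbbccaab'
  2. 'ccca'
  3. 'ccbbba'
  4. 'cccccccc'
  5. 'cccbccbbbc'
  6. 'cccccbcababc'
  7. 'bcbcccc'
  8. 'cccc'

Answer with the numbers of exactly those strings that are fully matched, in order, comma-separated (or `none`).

2, 4, 5, 6, 8

1 → no match
2 → match
3 → no match
4 → match
5 → match
6 → match
7 → no match — must start with 'c'
8 → match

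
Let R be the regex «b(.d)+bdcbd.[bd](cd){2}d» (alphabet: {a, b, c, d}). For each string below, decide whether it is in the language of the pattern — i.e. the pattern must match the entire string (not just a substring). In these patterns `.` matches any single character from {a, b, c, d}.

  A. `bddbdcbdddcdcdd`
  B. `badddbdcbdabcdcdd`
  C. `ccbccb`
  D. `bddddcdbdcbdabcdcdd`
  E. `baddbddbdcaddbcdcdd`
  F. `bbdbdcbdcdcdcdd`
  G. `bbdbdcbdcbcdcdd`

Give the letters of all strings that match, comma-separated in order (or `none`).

A → match
B → match
C → no match — must start with `b`
D → match
E → no match
F → match
G → match

A, B, D, F, G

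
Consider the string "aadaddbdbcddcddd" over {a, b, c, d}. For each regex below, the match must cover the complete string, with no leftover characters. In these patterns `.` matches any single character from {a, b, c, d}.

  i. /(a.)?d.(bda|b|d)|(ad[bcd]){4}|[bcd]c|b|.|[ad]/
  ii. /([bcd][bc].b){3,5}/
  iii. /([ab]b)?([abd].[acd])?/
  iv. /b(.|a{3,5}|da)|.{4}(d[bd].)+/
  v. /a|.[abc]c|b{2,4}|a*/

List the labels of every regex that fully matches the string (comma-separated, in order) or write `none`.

i → no match
ii → no match — must end with "b"
iii → no match
iv → match
v → no match

iv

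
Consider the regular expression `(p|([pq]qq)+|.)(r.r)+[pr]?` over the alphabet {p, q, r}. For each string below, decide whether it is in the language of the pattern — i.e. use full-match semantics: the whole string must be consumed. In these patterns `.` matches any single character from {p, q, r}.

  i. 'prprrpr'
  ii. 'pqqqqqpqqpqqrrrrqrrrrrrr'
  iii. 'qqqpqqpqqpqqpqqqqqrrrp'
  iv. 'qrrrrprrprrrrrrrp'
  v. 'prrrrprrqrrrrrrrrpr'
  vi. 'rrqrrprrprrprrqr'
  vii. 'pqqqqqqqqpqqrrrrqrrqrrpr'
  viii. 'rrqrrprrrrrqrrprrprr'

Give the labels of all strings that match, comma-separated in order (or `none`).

i, ii, iii, iv, v, vi, vii, viii

i. 'prprrpr' → match
ii → match
iii → match
iv → match
v → match
vi → match
vii → match
viii → match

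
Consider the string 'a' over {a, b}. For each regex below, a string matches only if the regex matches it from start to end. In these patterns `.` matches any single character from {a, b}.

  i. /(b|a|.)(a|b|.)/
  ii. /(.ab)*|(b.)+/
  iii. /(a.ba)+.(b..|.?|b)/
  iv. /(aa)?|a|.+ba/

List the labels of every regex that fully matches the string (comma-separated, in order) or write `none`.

i → no match
ii → no match
iii → no match
iv → match

iv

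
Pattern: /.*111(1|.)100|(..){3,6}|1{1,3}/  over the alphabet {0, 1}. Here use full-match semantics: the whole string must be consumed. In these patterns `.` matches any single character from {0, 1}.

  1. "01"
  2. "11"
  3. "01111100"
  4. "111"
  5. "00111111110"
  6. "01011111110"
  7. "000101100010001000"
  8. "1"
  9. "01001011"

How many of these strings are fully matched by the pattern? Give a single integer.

1 → no match
2 → match
3 → match
4 → match
5 → no match
6 → no match
7 → no match
8 → match
9 → match
Total matched: 5

5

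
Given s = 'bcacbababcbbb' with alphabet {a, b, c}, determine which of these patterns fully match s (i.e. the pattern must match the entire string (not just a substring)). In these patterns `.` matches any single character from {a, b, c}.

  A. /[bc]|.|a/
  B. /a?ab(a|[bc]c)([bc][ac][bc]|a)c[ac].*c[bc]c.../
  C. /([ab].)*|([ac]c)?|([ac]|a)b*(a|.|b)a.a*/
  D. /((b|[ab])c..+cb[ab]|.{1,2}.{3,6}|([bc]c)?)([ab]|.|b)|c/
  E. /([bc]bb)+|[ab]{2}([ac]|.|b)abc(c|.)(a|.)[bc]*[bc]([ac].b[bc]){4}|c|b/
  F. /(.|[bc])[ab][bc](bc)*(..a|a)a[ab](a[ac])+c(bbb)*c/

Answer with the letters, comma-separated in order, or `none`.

A → no match
B → no match
C → no match
D → match
E → no match
F → no match — must end with 'c'

D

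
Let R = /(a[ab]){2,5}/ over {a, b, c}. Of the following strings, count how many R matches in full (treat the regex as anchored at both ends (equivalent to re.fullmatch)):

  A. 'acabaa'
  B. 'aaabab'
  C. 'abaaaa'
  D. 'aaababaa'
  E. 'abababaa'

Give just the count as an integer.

A → no match
B → match
C → match
D → match
E → match
Total matched: 4

4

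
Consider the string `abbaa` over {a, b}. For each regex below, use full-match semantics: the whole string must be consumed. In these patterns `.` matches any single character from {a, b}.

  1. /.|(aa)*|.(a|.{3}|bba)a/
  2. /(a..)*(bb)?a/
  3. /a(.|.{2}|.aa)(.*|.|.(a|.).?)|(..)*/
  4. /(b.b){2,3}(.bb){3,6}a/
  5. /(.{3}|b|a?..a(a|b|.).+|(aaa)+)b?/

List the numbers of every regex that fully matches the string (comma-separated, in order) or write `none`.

1 → match
2 → no match
3 → match
4 → no match — must start with `b`
5 → no match

1, 3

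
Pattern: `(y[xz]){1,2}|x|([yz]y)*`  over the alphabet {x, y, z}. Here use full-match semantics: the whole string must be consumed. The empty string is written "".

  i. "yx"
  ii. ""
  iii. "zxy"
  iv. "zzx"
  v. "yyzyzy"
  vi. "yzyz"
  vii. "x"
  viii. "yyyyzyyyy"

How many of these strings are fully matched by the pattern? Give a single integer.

5

i → match
ii → match
iii → no match
iv → no match
v → match
vi → match
vii → match
viii → no match
Total matched: 5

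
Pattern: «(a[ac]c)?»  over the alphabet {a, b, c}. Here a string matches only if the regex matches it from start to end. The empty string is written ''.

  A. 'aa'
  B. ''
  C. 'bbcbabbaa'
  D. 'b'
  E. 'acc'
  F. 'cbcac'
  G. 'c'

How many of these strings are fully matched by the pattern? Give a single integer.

2

A → no match
B → match
C → no match
D → no match
E → match
F → no match
G → no match
Total matched: 2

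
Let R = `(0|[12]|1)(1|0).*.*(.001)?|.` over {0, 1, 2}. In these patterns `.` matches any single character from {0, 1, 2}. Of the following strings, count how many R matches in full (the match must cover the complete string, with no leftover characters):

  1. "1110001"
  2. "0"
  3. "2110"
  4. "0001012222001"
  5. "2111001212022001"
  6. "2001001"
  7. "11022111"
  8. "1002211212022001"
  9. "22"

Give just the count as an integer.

1 → match
2 → match
3 → match
4 → match
5 → match
6 → match
7 → match
8 → match
9 → no match
Total matched: 8

8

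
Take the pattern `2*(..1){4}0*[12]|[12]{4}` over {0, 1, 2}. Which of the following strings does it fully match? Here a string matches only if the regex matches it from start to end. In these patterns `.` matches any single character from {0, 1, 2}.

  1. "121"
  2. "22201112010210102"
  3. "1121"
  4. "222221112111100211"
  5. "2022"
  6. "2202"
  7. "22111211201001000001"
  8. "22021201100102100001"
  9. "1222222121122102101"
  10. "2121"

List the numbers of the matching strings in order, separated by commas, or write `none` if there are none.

3, 7, 10

1 → no match
2 → no match
3 → match
4 → no match
5 → no match
6 → no match
7 → match
8 → no match
9 → no match
10 → match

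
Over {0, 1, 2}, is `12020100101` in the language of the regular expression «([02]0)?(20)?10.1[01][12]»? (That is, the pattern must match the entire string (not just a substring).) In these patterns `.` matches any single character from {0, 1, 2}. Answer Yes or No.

No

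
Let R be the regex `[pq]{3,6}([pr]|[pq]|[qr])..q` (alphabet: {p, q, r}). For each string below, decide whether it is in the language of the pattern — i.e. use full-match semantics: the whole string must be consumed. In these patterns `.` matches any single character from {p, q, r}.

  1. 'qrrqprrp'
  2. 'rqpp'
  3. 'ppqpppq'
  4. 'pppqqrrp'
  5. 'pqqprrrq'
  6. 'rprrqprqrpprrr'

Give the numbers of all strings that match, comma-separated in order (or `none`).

1 → no match — must end with 'q'
2 → no match — must end with 'q'
3 → match
4 → no match — must end with 'q'
5 → match
6 → no match — must end with 'q'

3, 5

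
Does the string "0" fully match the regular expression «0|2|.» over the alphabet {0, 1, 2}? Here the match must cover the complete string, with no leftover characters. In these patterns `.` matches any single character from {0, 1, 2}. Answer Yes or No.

Yes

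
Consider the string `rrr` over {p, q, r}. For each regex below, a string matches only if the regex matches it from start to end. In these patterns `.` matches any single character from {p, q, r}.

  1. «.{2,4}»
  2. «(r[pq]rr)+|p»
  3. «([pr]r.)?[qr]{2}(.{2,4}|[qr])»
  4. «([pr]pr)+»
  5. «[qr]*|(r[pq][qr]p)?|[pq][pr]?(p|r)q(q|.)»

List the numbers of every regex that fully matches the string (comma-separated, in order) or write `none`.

1, 3, 5

1 → match
2 → no match
3 → match
4 → no match — must end with `pr`
5 → match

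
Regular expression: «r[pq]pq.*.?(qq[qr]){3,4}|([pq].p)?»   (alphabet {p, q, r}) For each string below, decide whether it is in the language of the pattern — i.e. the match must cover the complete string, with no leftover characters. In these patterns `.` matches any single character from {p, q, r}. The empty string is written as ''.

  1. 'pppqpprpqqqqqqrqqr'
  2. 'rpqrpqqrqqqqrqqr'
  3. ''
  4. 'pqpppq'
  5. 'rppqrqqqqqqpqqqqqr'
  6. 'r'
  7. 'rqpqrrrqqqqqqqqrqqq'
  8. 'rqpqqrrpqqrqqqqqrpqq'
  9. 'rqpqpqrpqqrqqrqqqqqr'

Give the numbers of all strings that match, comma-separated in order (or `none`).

1 → no match
2 → no match
3 → match
4 → no match
5 → no match
6 → no match
7 → match
8 → no match
9 → match

3, 7, 9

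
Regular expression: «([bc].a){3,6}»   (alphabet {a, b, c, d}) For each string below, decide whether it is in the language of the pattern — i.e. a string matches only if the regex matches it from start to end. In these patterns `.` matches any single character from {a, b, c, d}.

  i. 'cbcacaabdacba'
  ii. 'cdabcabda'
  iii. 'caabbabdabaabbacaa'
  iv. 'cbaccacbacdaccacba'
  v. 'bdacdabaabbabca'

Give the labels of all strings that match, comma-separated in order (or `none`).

i → no match
ii → match
iii → match
iv → match
v → match

ii, iii, iv, v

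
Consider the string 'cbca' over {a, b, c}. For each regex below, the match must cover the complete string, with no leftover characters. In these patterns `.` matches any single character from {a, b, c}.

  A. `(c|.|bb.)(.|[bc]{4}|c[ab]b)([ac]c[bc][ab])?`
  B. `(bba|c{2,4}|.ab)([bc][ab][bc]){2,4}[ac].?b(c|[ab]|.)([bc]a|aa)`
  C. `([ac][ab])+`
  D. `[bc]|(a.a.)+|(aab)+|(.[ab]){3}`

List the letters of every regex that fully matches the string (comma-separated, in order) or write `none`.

A → no match
B → no match
C → match
D → no match

C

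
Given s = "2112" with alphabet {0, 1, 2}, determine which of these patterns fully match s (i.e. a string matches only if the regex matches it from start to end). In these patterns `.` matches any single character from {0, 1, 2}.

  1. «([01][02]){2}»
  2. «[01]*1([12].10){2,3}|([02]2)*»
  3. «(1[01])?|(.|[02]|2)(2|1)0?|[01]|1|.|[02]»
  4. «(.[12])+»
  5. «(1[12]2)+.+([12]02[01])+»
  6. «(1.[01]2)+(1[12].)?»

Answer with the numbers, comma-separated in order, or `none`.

4

1 → no match
2 → no match
3 → no match
4 → match
5 → no match — must start with "1"
6 → no match — must start with "1"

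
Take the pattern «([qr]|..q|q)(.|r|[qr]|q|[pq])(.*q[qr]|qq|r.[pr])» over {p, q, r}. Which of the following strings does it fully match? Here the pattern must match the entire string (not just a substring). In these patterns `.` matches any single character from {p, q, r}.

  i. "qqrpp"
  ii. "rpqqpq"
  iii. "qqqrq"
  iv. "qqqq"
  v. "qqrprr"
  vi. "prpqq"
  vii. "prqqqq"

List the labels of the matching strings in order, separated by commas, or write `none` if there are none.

i → match
ii → no match
iii → no match
iv → match
v → no match
vi → no match
vii → match

i, iv, vii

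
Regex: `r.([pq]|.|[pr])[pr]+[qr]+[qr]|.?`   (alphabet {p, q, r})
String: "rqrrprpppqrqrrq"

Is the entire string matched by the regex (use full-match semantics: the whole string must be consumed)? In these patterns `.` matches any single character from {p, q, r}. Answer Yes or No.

Yes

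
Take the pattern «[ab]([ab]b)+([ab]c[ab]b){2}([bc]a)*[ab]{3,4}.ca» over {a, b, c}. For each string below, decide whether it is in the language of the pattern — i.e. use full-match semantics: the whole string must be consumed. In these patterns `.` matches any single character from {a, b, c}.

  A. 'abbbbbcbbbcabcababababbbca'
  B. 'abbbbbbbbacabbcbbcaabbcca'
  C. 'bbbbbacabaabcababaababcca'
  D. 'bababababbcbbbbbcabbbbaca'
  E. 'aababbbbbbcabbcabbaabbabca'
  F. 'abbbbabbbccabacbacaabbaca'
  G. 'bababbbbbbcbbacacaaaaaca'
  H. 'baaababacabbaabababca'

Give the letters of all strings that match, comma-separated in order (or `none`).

A, B, E

A → match
B → match
C → no match
D → no match
E → match
F → no match
G → no match
H → no match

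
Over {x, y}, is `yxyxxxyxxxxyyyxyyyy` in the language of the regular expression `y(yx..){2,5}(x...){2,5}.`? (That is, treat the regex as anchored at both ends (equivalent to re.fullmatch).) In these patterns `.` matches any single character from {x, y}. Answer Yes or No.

Every match must start with `yyx`, but `yxyxxxyxxxxyyyxyyyy` does not.

No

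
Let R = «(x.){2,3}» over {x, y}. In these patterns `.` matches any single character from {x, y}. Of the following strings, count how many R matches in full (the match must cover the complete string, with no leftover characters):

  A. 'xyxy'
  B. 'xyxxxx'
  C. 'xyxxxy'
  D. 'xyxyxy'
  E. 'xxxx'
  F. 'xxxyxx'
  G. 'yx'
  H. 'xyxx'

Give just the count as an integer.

7

A → match
B → match
C → match
D → match
E → match
F → match
G → no match — must start with 'x'
H → match
Total matched: 7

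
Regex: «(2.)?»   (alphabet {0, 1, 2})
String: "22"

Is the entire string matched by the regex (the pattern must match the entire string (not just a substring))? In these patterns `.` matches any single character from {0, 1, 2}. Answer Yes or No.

Yes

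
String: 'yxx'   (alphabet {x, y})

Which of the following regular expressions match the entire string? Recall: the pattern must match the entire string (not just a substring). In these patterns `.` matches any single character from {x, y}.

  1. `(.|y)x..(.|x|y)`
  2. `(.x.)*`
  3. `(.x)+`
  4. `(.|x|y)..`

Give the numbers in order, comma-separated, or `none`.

1 → no match
2 → match
3 → no match
4 → match

2, 4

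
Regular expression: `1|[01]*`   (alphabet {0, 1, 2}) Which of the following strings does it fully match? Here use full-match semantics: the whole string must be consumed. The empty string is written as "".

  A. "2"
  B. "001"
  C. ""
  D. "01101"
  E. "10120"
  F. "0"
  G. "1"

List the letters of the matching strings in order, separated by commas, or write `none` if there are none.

A → no match
B → match
C → match
D → match
E → no match
F → match
G → match

B, C, D, F, G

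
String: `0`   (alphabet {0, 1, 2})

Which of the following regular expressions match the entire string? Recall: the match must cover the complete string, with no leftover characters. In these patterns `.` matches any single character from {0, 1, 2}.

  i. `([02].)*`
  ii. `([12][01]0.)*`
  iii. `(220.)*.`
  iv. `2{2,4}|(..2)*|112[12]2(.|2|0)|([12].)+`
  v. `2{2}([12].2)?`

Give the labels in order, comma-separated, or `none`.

iii

i → no match
ii → no match
iii → match
iv → no match
v → no match — must start with `2`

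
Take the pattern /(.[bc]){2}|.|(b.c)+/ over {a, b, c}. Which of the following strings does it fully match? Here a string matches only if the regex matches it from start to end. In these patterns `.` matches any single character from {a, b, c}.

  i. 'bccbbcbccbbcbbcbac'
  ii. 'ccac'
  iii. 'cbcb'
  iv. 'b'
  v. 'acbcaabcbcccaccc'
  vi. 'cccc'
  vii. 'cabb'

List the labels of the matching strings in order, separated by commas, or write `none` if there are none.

i → match
ii → match
iii → match
iv → match
v → no match
vi → match
vii → no match

i, ii, iii, iv, vi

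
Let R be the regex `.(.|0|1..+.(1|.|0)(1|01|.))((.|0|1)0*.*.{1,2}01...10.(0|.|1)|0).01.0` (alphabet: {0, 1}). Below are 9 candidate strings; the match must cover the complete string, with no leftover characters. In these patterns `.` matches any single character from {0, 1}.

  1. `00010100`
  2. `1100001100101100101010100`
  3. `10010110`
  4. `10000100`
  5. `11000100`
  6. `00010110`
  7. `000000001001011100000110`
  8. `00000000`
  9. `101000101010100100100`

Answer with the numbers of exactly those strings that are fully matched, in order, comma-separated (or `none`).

1, 2, 3, 4, 5, 6, 7, 9

1 → match
2 → match
3 → match
4 → match
5 → match
6 → match
7 → match
8 → no match
9 → match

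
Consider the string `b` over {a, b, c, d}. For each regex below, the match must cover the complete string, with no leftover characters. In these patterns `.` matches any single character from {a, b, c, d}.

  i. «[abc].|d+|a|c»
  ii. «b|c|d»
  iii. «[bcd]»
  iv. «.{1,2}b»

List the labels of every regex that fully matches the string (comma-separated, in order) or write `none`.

ii, iii

i → no match
ii → match
iii → match
iv → no match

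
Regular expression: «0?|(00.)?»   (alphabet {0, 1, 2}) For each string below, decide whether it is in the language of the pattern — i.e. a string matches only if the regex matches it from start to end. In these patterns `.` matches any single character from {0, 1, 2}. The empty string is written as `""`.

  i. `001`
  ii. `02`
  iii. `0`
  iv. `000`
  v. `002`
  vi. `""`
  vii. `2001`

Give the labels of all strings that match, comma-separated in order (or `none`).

i, iii, iv, v, vi

i → match
ii → no match
iii → match
iv → match
v → match
vi → match
vii → no match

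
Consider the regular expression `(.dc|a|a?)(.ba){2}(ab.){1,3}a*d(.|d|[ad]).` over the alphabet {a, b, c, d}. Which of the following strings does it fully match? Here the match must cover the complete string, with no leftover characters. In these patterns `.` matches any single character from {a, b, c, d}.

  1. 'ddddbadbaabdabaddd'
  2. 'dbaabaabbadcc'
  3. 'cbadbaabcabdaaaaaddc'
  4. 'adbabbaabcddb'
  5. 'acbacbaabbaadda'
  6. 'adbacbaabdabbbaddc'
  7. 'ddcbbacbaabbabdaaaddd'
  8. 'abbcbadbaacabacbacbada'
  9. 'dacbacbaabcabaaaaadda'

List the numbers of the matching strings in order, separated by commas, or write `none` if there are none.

1 → no match
2 → match
3 → match
4 → match
5 → match
6 → no match
7 → match
8 → no match
9 → no match

2, 3, 4, 5, 7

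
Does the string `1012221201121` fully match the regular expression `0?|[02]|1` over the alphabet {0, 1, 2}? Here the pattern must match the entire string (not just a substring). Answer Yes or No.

No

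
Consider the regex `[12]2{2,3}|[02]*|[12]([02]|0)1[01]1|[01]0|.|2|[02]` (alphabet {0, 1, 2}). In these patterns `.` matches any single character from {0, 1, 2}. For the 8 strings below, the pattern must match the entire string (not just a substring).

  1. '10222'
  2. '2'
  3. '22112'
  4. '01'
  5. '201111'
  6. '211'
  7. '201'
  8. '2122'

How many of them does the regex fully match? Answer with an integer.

1 → no match
2 → match
3 → no match
4 → no match
5 → no match
6 → no match
7 → no match
8 → no match
Total matched: 1

1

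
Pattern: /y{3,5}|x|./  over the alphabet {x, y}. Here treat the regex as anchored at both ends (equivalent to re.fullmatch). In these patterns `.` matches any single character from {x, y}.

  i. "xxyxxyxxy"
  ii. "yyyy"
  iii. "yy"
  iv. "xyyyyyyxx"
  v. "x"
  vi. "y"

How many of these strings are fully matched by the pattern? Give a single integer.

i → no match
ii → match
iii → no match
iv → no match
v → match
vi → match
Total matched: 3

3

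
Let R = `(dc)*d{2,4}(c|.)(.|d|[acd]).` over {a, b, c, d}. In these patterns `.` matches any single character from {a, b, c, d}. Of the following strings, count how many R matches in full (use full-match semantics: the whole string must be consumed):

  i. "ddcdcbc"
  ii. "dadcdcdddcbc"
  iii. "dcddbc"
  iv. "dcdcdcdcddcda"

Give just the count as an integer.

1

i → no match
ii → no match
iii → no match
iv → match
Total matched: 1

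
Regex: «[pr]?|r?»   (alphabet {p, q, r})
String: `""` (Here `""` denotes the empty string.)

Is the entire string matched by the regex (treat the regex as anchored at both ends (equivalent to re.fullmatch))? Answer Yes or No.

Yes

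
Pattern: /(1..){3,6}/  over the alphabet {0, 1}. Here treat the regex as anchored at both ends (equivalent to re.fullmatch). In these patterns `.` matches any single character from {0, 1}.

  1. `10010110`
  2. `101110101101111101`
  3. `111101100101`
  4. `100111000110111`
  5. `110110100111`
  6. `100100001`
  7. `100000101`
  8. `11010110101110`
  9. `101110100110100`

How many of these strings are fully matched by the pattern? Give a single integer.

1 → no match
2 → match
3 → match
4 → no match
5 → match
6 → no match
7 → no match
8 → no match
9 → match
Total matched: 4

4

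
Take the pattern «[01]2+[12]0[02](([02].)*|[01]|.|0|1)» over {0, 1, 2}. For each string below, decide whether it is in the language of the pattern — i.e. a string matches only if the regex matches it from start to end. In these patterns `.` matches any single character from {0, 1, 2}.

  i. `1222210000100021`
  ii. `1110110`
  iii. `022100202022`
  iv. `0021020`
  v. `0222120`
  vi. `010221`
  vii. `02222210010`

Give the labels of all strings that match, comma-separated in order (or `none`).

iii

i → no match
ii → no match
iii → match
iv → no match
v → no match
vi → no match
vii → no match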